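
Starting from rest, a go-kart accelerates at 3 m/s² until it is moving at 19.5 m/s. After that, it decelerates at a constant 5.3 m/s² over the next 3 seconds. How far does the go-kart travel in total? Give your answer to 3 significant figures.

Phase 1 (accelerating): v₀ = 0 m/s, a = 3 m/s².
v = v₀ + at → t = (19.5 − 0) / 3 = 6.50 s
v² = v₀² + 2aΔx → Δx = (19.5² − 0²)/(2·3) = 63.4 m

Phase 2 (decelerating): v₀ = 19.5 m/s, a = -5.3 m/s².
v = v₀ + at = 19.5 + (-5.3)(3) = 3.60 m/s
Δx = v₀t + ½at² = 19.5·3 + 0.5·-5.3·3² = 34.7 m
Total distance = 63.4 + 34.7 = 98.0 m

98.0 m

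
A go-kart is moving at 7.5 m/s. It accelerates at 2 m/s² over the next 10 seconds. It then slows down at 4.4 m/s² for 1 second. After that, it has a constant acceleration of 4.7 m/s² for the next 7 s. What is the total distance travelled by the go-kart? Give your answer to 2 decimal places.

Phase 1 (accelerating): v₀ = 7.50 m/s, a = 2 m/s².
v = v₀ + at = 7.50 + (2)(10) = 27.5 m/s
Δx = v₀t + ½at² = 7.50·10 + 0.5·2·10² = 175 m

Phase 2 (decelerating): v₀ = 27.5 m/s, a = -4.4 m/s².
v = v₀ + at = 27.5 + (-4.4)(1) = 23.1 m/s
Δx = v₀t + ½at² = 27.5·1 + 0.5·-4.4·1² = 25.3 m

Phase 3 (accelerating): v₀ = 23.1 m/s, a = 4.7 m/s².
v = v₀ + at = 23.1 + (4.7)(7) = 56.0 m/s
Δx = v₀t + ½at² = 23.1·7 + 0.5·4.7·7² = 277 m
Total distance = 175 + 25.3 + 277 = 477 m

477.15 m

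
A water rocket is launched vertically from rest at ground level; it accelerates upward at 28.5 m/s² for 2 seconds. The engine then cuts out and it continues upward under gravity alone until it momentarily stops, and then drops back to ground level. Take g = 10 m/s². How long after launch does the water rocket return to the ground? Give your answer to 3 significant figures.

Phase 1 (powered ascent): v₀ = 0 m/s, a = 28.5 m/s².
v = v₀ + at = 0 + (28.5)(2) = 57.0 m/s
Δx = v₀t + ½at² = 0·2 + 0.5·28.5·2² = 57.0 m

Phase 2 (coasting upward): v₀ = 57.0 m/s, a = -10 m/s².
v = v₀ + at → t = (0 − 57.0) / -10 = 5.70 s
v² = v₀² + 2aΔx → Δx = (0² − 57.0²)/(2·-10) = 162 m

Phase 3 (free fall): v₀ = 0 m/s, a = -10 m/s².
Falls 219 m from rest: t = √(2·219/10) = 6.62 s; v = g·t = 66.2 m/s.
Total time = 2.00 + 5.70 + 6.62 = 14.3 s

14.3 s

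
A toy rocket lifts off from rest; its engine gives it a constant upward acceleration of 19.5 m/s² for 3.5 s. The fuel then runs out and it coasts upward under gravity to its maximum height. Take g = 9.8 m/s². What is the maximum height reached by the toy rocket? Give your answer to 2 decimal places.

357.09 m

Phase 1 (powered ascent): v₀ = 0 m/s, a = 19.5 m/s².
v = v₀ + at = 0 + (19.5)(3.5) = 68.2 m/s
Δx = v₀t + ½at² = 0·3.5 + 0.5·19.5·3.5² = 119 m

Phase 2 (coasting upward): v₀ = 68.2 m/s, a = -9.8 m/s².
v = v₀ + at → t = (0 − 68.2) / -9.8 = 6.96 s
v² = v₀² + 2aΔx → Δx = (0² − 68.2²)/(2·-9.8) = 238 m
Maximum height = 119 + 238 = 357 m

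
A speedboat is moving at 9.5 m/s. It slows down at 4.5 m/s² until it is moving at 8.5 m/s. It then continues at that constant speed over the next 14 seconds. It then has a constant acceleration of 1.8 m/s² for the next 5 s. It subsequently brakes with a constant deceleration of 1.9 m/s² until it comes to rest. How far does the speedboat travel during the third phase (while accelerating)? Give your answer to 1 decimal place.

Phase 1 (decelerating): v₀ = 9.50 m/s, a = -4.5 m/s².
v = v₀ + at → t = (8.5 − 9.50) / -4.5 = 0.222 s
v² = v₀² + 2aΔx → Δx = (8.5² − 9.50²)/(2·-4.5) = 2.00 m

Phase 2 (constant speed): v₀ = 8.50 m/s, a = 0 m/s².
v = v₀ + at = 8.50 + (0)(14) = 8.50 m/s
Δx = v₀t + ½at² = 8.50·14 + 0.5·0·14² = 119 m

Phase 3 (accelerating): v₀ = 8.50 m/s, a = 1.8 m/s².
v = v₀ + at = 8.50 + (1.8)(5) = 17.5 m/s
Δx = v₀t + ½at² = 8.50·5 + 0.5·1.8·5² = 65.0 m
Distance in phase 3 = 65.0 m

65.0 m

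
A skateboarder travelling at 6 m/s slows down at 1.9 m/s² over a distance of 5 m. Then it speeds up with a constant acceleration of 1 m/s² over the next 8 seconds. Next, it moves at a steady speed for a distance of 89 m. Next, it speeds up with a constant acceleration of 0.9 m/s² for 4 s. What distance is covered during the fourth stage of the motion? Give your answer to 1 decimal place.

Phase 1 (decelerating): v₀ = 6.00 m/s, a = -1.9 m/s².
v² = v₀² + 2aΔx = 6.00² + 2·-1.9·5 = 17.0 → v = 4.12 m/s
t = (v − v₀)/a = (4.12 − 6.00)/-1.9 = 0.988 s

Phase 2 (accelerating): v₀ = 4.12 m/s, a = 1 m/s².
v = v₀ + at = 4.12 + (1)(8) = 12.1 m/s
Δx = v₀t + ½at² = 4.12·8 + 0.5·1·8² = 65.0 m

Phase 3 (constant speed): v₀ = 12.1 m/s, a = 0 m/s².
Constant speed: t = d/v = 89/12.1 = 7.34 s

Phase 4 (accelerating): v₀ = 12.1 m/s, a = 0.9 m/s².
v = v₀ + at = 12.1 + (0.9)(4) = 15.7 m/s
Δx = v₀t + ½at² = 12.1·4 + 0.5·0.9·4² = 55.7 m
Distance in phase 4 = 55.7 m

55.7 m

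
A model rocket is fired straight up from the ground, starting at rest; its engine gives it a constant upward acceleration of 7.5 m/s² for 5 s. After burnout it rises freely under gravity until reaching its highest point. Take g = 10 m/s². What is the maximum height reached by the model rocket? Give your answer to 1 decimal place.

Phase 1 (powered ascent): v₀ = 0 m/s, a = 7.5 m/s².
v = v₀ + at = 0 + (7.5)(5) = 37.5 m/s
Δx = v₀t + ½at² = 0·5 + 0.5·7.5·5² = 93.8 m

Phase 2 (coasting upward): v₀ = 37.5 m/s, a = -10 m/s².
v = v₀ + at → t = (0 − 37.5) / -10 = 3.75 s
v² = v₀² + 2aΔx → Δx = (0² − 37.5²)/(2·-10) = 70.3 m
Maximum height = 93.8 + 70.3 = 164 m

164.1 m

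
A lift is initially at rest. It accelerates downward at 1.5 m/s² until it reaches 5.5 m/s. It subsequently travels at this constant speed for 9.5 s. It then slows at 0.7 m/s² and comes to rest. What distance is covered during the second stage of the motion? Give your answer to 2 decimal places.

52.25 m

Phase 1 (accelerating): v₀ = 0 m/s, a = 1.5 m/s².
v = v₀ + at → t = (5.5 − 0) / 1.5 = 3.67 s
v² = v₀² + 2aΔx → Δx = (5.5² − 0²)/(2·1.5) = 10.1 m

Phase 2 (constant speed): v₀ = 5.50 m/s, a = 0 m/s².
v = v₀ + at = 5.50 + (0)(9.5) = 5.50 m/s
Δx = v₀t + ½at² = 5.50·9.5 + 0.5·0·9.5² = 52.2 m
Distance in phase 2 = 52.2 m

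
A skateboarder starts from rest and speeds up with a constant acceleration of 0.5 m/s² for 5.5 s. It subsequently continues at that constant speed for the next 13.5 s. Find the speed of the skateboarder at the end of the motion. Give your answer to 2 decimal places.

2.75 m/s

Phase 1 (accelerating): v₀ = 0 m/s, a = 0.5 m/s².
v = v₀ + at = 0 + (0.5)(5.5) = 2.75 m/s
Δx = v₀t + ½at² = 0·5.5 + 0.5·0.5·5.5² = 7.56 m

Phase 2 (constant speed): v₀ = 2.75 m/s, a = 0 m/s².
v = v₀ + at = 2.75 + (0)(13.5) = 2.75 m/s
Δx = v₀t + ½at² = 2.75·13.5 + 0.5·0·13.5² = 37.1 m
Final speed = 2.75 m/s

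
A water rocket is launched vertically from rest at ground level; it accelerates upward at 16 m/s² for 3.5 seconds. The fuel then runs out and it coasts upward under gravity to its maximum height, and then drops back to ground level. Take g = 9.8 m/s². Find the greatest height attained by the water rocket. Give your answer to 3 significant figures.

258 m

Phase 1 (powered ascent): v₀ = 0 m/s, a = 16 m/s².
v = v₀ + at = 0 + (16)(3.5) = 56.0 m/s
Δx = v₀t + ½at² = 0·3.5 + 0.5·16·3.5² = 98.0 m

Phase 2 (coasting upward): v₀ = 56.0 m/s, a = -9.8 m/s².
v = v₀ + at → t = (0 − 56.0) / -9.8 = 5.71 s
v² = v₀² + 2aΔx → Δx = (0² − 56.0²)/(2·-9.8) = 160 m
Maximum height = 98.0 + 160 = 258 m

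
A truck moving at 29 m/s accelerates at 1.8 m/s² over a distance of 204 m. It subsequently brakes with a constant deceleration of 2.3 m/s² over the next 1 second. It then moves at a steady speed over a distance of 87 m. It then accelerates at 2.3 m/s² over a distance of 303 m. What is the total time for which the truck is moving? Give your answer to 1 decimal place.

Phase 1 (accelerating): v₀ = 29.0 m/s, a = 1.8 m/s².
v² = v₀² + 2aΔx = 29.0² + 2·1.8·204 = 1580 → v = 39.7 m/s
t = (v − v₀)/a = (39.7 − 29.0)/1.8 = 5.94 s

Phase 2 (decelerating): v₀ = 39.7 m/s, a = -2.3 m/s².
v = v₀ + at = 39.7 + (-2.3)(1) = 37.4 m/s
Δx = v₀t + ½at² = 39.7·1 + 0.5·-2.3·1² = 38.5 m

Phase 3 (constant speed): v₀ = 37.4 m/s, a = 0 m/s².
Constant speed: t = d/v = 87/37.4 = 2.33 s

Phase 4 (accelerating): v₀ = 37.4 m/s, a = 2.3 m/s².
v² = v₀² + 2aΔx = 37.4² + 2·2.3·303 = 2790 → v = 52.8 m/s
t = (v − v₀)/a = (52.8 − 37.4)/2.3 = 6.72 s
Total time = 5.94 + 1.00 + 2.33 + 6.72 = 16.0 s

16.0 s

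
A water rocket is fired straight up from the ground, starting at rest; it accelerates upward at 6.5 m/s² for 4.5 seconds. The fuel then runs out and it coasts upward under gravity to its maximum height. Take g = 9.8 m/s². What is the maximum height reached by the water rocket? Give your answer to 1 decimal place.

109.5 m

Phase 1 (powered ascent): v₀ = 0 m/s, a = 6.5 m/s².
v = v₀ + at = 0 + (6.5)(4.5) = 29.2 m/s
Δx = v₀t + ½at² = 0·4.5 + 0.5·6.5·4.5² = 65.8 m

Phase 2 (coasting upward): v₀ = 29.2 m/s, a = -9.8 m/s².
v = v₀ + at → t = (0 − 29.2) / -9.8 = 2.98 s
v² = v₀² + 2aΔx → Δx = (0² − 29.2²)/(2·-9.8) = 43.7 m
Maximum height = 65.8 + 43.7 = 109 m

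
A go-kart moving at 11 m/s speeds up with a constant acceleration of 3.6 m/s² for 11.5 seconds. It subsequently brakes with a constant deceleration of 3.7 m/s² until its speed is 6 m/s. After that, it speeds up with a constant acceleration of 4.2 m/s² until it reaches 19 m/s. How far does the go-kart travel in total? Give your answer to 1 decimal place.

Phase 1 (accelerating): v₀ = 11.0 m/s, a = 3.6 m/s².
v = v₀ + at = 11.0 + (3.6)(11.5) = 52.4 m/s
Δx = v₀t + ½at² = 11.0·11.5 + 0.5·3.6·11.5² = 365 m

Phase 2 (decelerating): v₀ = 52.4 m/s, a = -3.7 m/s².
v = v₀ + at → t = (6 − 52.4) / -3.7 = 12.5 s
v² = v₀² + 2aΔx → Δx = (6² − 52.4²)/(2·-3.7) = 366 m

Phase 3 (accelerating): v₀ = 6.00 m/s, a = 4.2 m/s².
v = v₀ + at → t = (19 − 6.00) / 4.2 = 3.10 s
v² = v₀² + 2aΔx → Δx = (19² − 6.00²)/(2·4.2) = 38.7 m
Total distance = 365 + 366 + 38.7 = 769 m

769.4 m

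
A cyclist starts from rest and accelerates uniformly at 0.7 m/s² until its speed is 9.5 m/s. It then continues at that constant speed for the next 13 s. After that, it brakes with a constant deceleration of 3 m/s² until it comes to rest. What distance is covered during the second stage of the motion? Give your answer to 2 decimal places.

123.50 m

Phase 1 (accelerating): v₀ = 0 m/s, a = 0.7 m/s².
v = v₀ + at → t = (9.5 − 0) / 0.7 = 13.6 s
v² = v₀² + 2aΔx → Δx = (9.5² − 0²)/(2·0.7) = 64.5 m

Phase 2 (constant speed): v₀ = 9.50 m/s, a = 0 m/s².
v = v₀ + at = 9.50 + (0)(13) = 9.50 m/s
Δx = v₀t + ½at² = 9.50·13 + 0.5·0·13² = 124 m
Distance in phase 2 = 124 m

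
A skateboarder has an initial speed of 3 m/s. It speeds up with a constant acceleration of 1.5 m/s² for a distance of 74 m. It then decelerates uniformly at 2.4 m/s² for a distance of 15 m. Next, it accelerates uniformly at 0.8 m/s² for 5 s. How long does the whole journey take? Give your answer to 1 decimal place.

14.2 s

Phase 1 (accelerating): v₀ = 3.00 m/s, a = 1.5 m/s².
v² = v₀² + 2aΔx = 3.00² + 2·1.5·74 = 231 → v = 15.2 m/s
t = (v − v₀)/a = (15.2 − 3.00)/1.5 = 8.13 s

Phase 2 (decelerating): v₀ = 15.2 m/s, a = -2.4 m/s².
v² = v₀² + 2aΔx = 15.2² + 2·-2.4·15 = 159 → v = 12.6 m/s
t = (v − v₀)/a = (12.6 − 15.2)/-2.4 = 1.08 s

Phase 3 (accelerating): v₀ = 12.6 m/s, a = 0.8 m/s².
v = v₀ + at = 12.6 + (0.8)(5) = 16.6 m/s
Δx = v₀t + ½at² = 12.6·5 + 0.5·0.8·5² = 73.0 m
Total time = 8.13 + 1.08 + 5.00 = 14.2 s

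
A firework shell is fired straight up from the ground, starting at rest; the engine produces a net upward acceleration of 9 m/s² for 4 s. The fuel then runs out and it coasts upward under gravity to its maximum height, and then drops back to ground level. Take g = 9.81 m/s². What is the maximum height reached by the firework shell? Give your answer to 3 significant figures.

Phase 1 (powered ascent): v₀ = 0 m/s, a = 9 m/s².
v = v₀ + at = 0 + (9)(4) = 36.0 m/s
Δx = v₀t + ½at² = 0·4 + 0.5·9·4² = 72.0 m

Phase 2 (coasting upward): v₀ = 36.0 m/s, a = -9.81 m/s².
v = v₀ + at → t = (0 − 36.0) / -9.81 = 3.67 s
v² = v₀² + 2aΔx → Δx = (0² − 36.0²)/(2·-9.81) = 66.1 m
Maximum height = 72.0 + 66.1 = 138 m

138 m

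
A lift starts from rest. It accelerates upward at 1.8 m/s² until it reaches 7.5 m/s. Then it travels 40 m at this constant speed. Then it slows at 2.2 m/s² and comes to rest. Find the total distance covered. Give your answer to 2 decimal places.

Phase 1 (accelerating): v₀ = 0 m/s, a = 1.8 m/s².
v = v₀ + at → t = (7.5 − 0) / 1.8 = 4.17 s
v² = v₀² + 2aΔx → Δx = (7.5² − 0²)/(2·1.8) = 15.6 m

Phase 2 (constant speed): v₀ = 7.50 m/s, a = 0 m/s².
Constant speed: t = d/v = 40/7.50 = 5.33 s

Phase 3 (decelerating): v₀ = 7.50 m/s, a = -2.2 m/s².
v = v₀ + at → t = (0 − 7.50) / -2.2 = 3.41 s
v² = v₀² + 2aΔx → Δx = (0² − 7.50²)/(2·-2.2) = 12.8 m
Total distance = 15.6 + 40.0 + 12.8 = 68.4 m

68.41 m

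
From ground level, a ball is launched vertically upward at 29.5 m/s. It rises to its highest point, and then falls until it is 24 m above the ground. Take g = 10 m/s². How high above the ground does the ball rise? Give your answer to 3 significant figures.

Phase 1 (rising): v₀ = 29.5 m/s, a = -10 m/s².
v = v₀ + at → t = (0 − 29.5) / -10 = 2.95 s
v² = v₀² + 2aΔx → Δx = (0² − 29.5²)/(2·-10) = 43.5 m
Maximum height = 43.5 m

43.5 m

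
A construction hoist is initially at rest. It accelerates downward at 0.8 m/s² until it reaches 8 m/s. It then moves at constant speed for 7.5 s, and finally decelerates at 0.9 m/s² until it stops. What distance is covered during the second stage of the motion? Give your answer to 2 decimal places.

60.00 m

Phase 1 (accelerating): v₀ = 0 m/s, a = 0.8 m/s².
v = v₀ + at → t = (8 − 0) / 0.8 = 10.0 s
v² = v₀² + 2aΔx → Δx = (8² − 0²)/(2·0.8) = 40.0 m

Phase 2 (constant speed): v₀ = 8.00 m/s, a = 0 m/s².
v = v₀ + at = 8.00 + (0)(7.5) = 8.00 m/s
Δx = v₀t + ½at² = 8.00·7.5 + 0.5·0·7.5² = 60.0 m
Distance in phase 2 = 60.0 m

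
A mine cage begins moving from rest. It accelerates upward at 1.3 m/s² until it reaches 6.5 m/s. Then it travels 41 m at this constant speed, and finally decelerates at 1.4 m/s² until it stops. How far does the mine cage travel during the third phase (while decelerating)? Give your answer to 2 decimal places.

15.09 m

Phase 1 (accelerating): v₀ = 0 m/s, a = 1.3 m/s².
v = v₀ + at → t = (6.5 − 0) / 1.3 = 5.00 s
v² = v₀² + 2aΔx → Δx = (6.5² − 0²)/(2·1.3) = 16.2 m

Phase 2 (constant speed): v₀ = 6.50 m/s, a = 0 m/s².
Constant speed: t = d/v = 41/6.50 = 6.31 s

Phase 3 (decelerating): v₀ = 6.50 m/s, a = -1.4 m/s².
v = v₀ + at → t = (0 − 6.50) / -1.4 = 4.64 s
v² = v₀² + 2aΔx → Δx = (0² − 6.50²)/(2·-1.4) = 15.1 m
Distance in phase 3 = 15.1 m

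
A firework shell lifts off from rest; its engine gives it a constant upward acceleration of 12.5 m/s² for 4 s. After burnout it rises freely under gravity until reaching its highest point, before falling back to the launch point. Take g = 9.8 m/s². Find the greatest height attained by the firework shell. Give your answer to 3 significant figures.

Phase 1 (powered ascent): v₀ = 0 m/s, a = 12.5 m/s².
v = v₀ + at = 0 + (12.5)(4) = 50.0 m/s
Δx = v₀t + ½at² = 0·4 + 0.5·12.5·4² = 100 m

Phase 2 (coasting upward): v₀ = 50.0 m/s, a = -9.8 m/s².
v = v₀ + at → t = (0 − 50.0) / -9.8 = 5.10 s
v² = v₀² + 2aΔx → Δx = (0² − 50.0²)/(2·-9.8) = 128 m
Maximum height = 100 + 128 = 228 m

228 m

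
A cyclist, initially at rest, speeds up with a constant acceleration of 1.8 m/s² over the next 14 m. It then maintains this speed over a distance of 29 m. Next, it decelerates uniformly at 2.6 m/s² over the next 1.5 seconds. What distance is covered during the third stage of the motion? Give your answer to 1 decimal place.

Phase 1 (accelerating): v₀ = 0 m/s, a = 1.8 m/s².
v² = v₀² + 2aΔx = 0² + 2·1.8·14 = 50.4 → v = 7.10 m/s
t = (v − v₀)/a = (7.10 − 0)/1.8 = 3.94 s

Phase 2 (constant speed): v₀ = 7.10 m/s, a = 0 m/s².
Constant speed: t = d/v = 29/7.10 = 4.08 s

Phase 3 (decelerating): v₀ = 7.10 m/s, a = -2.6 m/s².
v = v₀ + at = 7.10 + (-2.6)(1.5) = 3.20 m/s
Δx = v₀t + ½at² = 7.10·1.5 + 0.5·-2.6·1.5² = 7.72 m
Distance in phase 3 = 7.72 m

7.7 m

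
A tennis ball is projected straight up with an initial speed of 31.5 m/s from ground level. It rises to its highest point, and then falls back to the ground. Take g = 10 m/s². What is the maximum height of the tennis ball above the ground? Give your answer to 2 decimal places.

49.61 m

Phase 1 (rising): v₀ = 31.5 m/s, a = -10 m/s².
v = v₀ + at → t = (0 − 31.5) / -10 = 3.15 s
v² = v₀² + 2aΔx → Δx = (0² − 31.5²)/(2·-10) = 49.6 m
Maximum height = 49.6 m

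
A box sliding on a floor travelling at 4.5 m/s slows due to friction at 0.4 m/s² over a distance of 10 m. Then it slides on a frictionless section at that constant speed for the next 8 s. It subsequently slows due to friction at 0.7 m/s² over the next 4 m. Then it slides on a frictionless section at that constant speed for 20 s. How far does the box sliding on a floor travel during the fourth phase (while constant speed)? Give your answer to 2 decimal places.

Phase 1 (decelerating): v₀ = 4.50 m/s, a = -0.4 m/s².
v² = v₀² + 2aΔx = 4.50² + 2·-0.4·10 = 12.2 → v = 3.50 m/s
t = (v − v₀)/a = (3.50 − 4.50)/-0.4 = 2.50 s

Phase 2 (constant speed): v₀ = 3.50 m/s, a = 0 m/s².
v = v₀ + at = 3.50 + (0)(8) = 3.50 m/s
Δx = v₀t + ½at² = 3.50·8 + 0.5·0·8² = 28.0 m

Phase 3 (decelerating): v₀ = 3.50 m/s, a = -0.7 m/s².
v² = v₀² + 2aΔx = 3.50² + 2·-0.7·4 = 6.65 → v = 2.58 m/s
t = (v − v₀)/a = (2.58 − 3.50)/-0.7 = 1.32 s

Phase 4 (constant speed): v₀ = 2.58 m/s, a = 0 m/s².
v = v₀ + at = 2.58 + (0)(20) = 2.58 m/s
Δx = v₀t + ½at² = 2.58·20 + 0.5·0·20² = 51.6 m
Distance in phase 4 = 51.6 m

51.58 m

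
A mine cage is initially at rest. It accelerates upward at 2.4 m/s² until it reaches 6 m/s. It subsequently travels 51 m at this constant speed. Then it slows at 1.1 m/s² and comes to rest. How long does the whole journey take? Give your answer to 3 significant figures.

16.5 s

Phase 1 (accelerating): v₀ = 0 m/s, a = 2.4 m/s².
v = v₀ + at → t = (6 − 0) / 2.4 = 2.50 s
v² = v₀² + 2aΔx → Δx = (6² − 0²)/(2·2.4) = 7.50 m

Phase 2 (constant speed): v₀ = 6.00 m/s, a = 0 m/s².
Constant speed: t = d/v = 51/6.00 = 8.50 s

Phase 3 (decelerating): v₀ = 6.00 m/s, a = -1.1 m/s².
v = v₀ + at → t = (0 − 6.00) / -1.1 = 5.45 s
v² = v₀² + 2aΔx → Δx = (0² − 6.00²)/(2·-1.1) = 16.4 m
Total time = 2.50 + 8.50 + 5.45 = 16.5 s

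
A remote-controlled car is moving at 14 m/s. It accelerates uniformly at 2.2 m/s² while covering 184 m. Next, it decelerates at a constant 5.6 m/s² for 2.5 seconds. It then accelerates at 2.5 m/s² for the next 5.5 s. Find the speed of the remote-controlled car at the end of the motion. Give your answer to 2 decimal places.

Phase 1 (accelerating): v₀ = 14.0 m/s, a = 2.2 m/s².
v² = v₀² + 2aΔx = 14.0² + 2·2.2·184 = 1010 → v = 31.7 m/s
t = (v − v₀)/a = (31.7 − 14.0)/2.2 = 8.05 s

Phase 2 (decelerating): v₀ = 31.7 m/s, a = -5.6 m/s².
v = v₀ + at = 31.7 + (-5.6)(2.5) = 17.7 m/s
Δx = v₀t + ½at² = 31.7·2.5 + 0.5·-5.6·2.5² = 61.8 m

Phase 3 (accelerating): v₀ = 17.7 m/s, a = 2.5 m/s².
v = v₀ + at = 17.7 + (2.5)(5.5) = 31.5 m/s
Δx = v₀t + ½at² = 17.7·5.5 + 0.5·2.5·5.5² = 135 m
Final speed = 31.5 m/s

31.46 m/s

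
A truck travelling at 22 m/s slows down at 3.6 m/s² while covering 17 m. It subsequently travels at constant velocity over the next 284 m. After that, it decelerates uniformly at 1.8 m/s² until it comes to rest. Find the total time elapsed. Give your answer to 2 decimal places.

Phase 1 (decelerating): v₀ = 22.0 m/s, a = -3.6 m/s².
v² = v₀² + 2aΔx = 22.0² + 2·-3.6·17 = 362 → v = 19.0 m/s
t = (v − v₀)/a = (19.0 − 22.0)/-3.6 = 0.829 s

Phase 2 (constant speed): v₀ = 19.0 m/s, a = 0 m/s².
Constant speed: t = d/v = 284/19.0 = 14.9 s

Phase 3 (decelerating): v₀ = 19.0 m/s, a = -1.8 m/s².
v = v₀ + at → t = (0 − 19.0) / -1.8 = 10.6 s
v² = v₀² + 2aΔx → Δx = (0² − 19.0²)/(2·-1.8) = 100 m
Total time = 0.829 + 14.9 + 10.6 = 26.3 s

26.33 s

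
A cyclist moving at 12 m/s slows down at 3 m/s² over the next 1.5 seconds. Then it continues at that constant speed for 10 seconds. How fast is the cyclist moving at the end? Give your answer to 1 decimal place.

7.5 m/s

Phase 1 (decelerating): v₀ = 12.0 m/s, a = -3 m/s².
v = v₀ + at = 12.0 + (-3)(1.5) = 7.50 m/s
Δx = v₀t + ½at² = 12.0·1.5 + 0.5·-3·1.5² = 14.6 m

Phase 2 (constant speed): v₀ = 7.50 m/s, a = 0 m/s².
v = v₀ + at = 7.50 + (0)(10) = 7.50 m/s
Δx = v₀t + ½at² = 7.50·10 + 0.5·0·10² = 75.0 m
Final speed = 7.50 m/s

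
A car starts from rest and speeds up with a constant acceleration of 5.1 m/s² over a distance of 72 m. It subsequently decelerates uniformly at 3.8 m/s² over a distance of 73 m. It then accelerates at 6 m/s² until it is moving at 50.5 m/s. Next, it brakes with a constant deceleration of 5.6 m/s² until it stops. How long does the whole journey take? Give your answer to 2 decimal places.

24.12 s

Phase 1 (accelerating): v₀ = 0 m/s, a = 5.1 m/s².
v² = v₀² + 2aΔx = 0² + 2·5.1·72 = 734 → v = 27.1 m/s
t = (v − v₀)/a = (27.1 − 0)/5.1 = 5.31 s

Phase 2 (decelerating): v₀ = 27.1 m/s, a = -3.8 m/s².
v² = v₀² + 2aΔx = 27.1² + 2·-3.8·73 = 180 → v = 13.4 m/s
t = (v − v₀)/a = (13.4 − 27.1)/-3.8 = 3.60 s

Phase 3 (accelerating): v₀ = 13.4 m/s, a = 6 m/s².
v = v₀ + at → t = (50.5 − 13.4) / 6 = 6.18 s
v² = v₀² + 2aΔx → Δx = (50.5² − 13.4²)/(2·6) = 198 m

Phase 4 (decelerating): v₀ = 50.5 m/s, a = -5.6 m/s².
v = v₀ + at → t = (0 − 50.5) / -5.6 = 9.02 s
v² = v₀² + 2aΔx → Δx = (0² − 50.5²)/(2·-5.6) = 228 m
Total time = 5.31 + 3.60 + 6.18 + 9.02 = 24.1 s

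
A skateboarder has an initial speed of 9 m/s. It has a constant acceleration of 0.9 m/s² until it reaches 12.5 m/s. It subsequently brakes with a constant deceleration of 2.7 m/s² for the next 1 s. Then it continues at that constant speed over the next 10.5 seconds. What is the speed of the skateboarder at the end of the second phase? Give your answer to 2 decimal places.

9.80 m/s

Phase 1 (accelerating): v₀ = 9.00 m/s, a = 0.9 m/s².
v = v₀ + at → t = (12.5 − 9.00) / 0.9 = 3.89 s
v² = v₀² + 2aΔx → Δx = (12.5² − 9.00²)/(2·0.9) = 41.8 m

Phase 2 (decelerating): v₀ = 12.5 m/s, a = -2.7 m/s².
v = v₀ + at = 12.5 + (-2.7)(1) = 9.80 m/s
Δx = v₀t + ½at² = 12.5·1 + 0.5·-2.7·1² = 11.2 m
Speed at end of phase 2 = 9.80 m/s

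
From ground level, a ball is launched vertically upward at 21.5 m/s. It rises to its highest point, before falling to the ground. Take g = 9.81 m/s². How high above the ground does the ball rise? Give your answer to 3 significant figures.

Phase 1 (rising): v₀ = 21.5 m/s, a = -9.81 m/s².
v = v₀ + at → t = (0 − 21.5) / -9.81 = 2.19 s
v² = v₀² + 2aΔx → Δx = (0² − 21.5²)/(2·-9.81) = 23.6 m
Maximum height = 23.6 m

23.6 m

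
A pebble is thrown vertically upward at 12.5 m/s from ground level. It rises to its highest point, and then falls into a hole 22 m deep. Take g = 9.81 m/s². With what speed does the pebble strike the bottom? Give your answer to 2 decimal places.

Phase 1 (rising): v₀ = 12.5 m/s, a = -9.81 m/s².
v = v₀ + at → t = (0 − 12.5) / -9.81 = 1.27 s
v² = v₀² + 2aΔx → Δx = (0² − 12.5²)/(2·-9.81) = 7.96 m

Phase 2 (falling): v₀ = 0 m/s, a = -9.81 m/s².
Falls 30.0 m from rest: t = √(2·30.0/9.81) = 2.47 s; v = g·t = 24.2 m/s.
Final speed = 24.2 m/s

24.25 m/s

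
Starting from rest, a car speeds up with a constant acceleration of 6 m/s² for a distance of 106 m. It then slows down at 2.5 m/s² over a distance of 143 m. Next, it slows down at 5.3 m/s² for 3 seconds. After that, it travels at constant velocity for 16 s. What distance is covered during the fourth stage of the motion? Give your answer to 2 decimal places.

123.21 m

Phase 1 (accelerating): v₀ = 0 m/s, a = 6 m/s².
v² = v₀² + 2aΔx = 0² + 2·6·106 = 1270 → v = 35.7 m/s
t = (v − v₀)/a = (35.7 − 0)/6 = 5.94 s

Phase 2 (decelerating): v₀ = 35.7 m/s, a = -2.5 m/s².
v² = v₀² + 2aΔx = 35.7² + 2·-2.5·143 = 557 → v = 23.6 m/s
t = (v − v₀)/a = (23.6 − 35.7)/-2.5 = 4.83 s

Phase 3 (decelerating): v₀ = 23.6 m/s, a = -5.3 m/s².
v = v₀ + at = 23.6 + (-5.3)(3) = 7.70 m/s
Δx = v₀t + ½at² = 23.6·3 + 0.5·-5.3·3² = 47.0 m

Phase 4 (constant speed): v₀ = 7.70 m/s, a = 0 m/s².
v = v₀ + at = 7.70 + (0)(16) = 7.70 m/s
Δx = v₀t + ½at² = 7.70·16 + 0.5·0·16² = 123 m
Distance in phase 4 = 123 m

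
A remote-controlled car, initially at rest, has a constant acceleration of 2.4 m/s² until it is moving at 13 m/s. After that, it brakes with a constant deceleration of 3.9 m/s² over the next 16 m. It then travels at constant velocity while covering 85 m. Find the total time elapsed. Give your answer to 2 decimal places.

Phase 1 (accelerating): v₀ = 0 m/s, a = 2.4 m/s².
v = v₀ + at → t = (13 − 0) / 2.4 = 5.42 s
v² = v₀² + 2aΔx → Δx = (13² − 0²)/(2·2.4) = 35.2 m

Phase 2 (decelerating): v₀ = 13.0 m/s, a = -3.9 m/s².
v² = v₀² + 2aΔx = 13.0² + 2·-3.9·16 = 44.2 → v = 6.65 m/s
t = (v − v₀)/a = (6.65 − 13.0)/-3.9 = 1.63 s

Phase 3 (constant speed): v₀ = 6.65 m/s, a = 0 m/s².
Constant speed: t = d/v = 85/6.65 = 12.8 s
Total time = 5.42 + 1.63 + 12.8 = 19.8 s

19.83 s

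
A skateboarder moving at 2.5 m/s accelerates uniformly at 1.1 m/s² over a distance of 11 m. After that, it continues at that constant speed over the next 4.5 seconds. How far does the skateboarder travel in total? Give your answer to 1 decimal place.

35.8 m

Phase 1 (accelerating): v₀ = 2.50 m/s, a = 1.1 m/s².
v² = v₀² + 2aΔx = 2.50² + 2·1.1·11 = 30.5 → v = 5.52 m/s
t = (v − v₀)/a = (5.52 − 2.50)/1.1 = 2.74 s

Phase 2 (constant speed): v₀ = 5.52 m/s, a = 0 m/s².
v = v₀ + at = 5.52 + (0)(4.5) = 5.52 m/s
Δx = v₀t + ½at² = 5.52·4.5 + 0.5·0·4.5² = 24.8 m
Total distance = 11.0 + 24.8 = 35.8 m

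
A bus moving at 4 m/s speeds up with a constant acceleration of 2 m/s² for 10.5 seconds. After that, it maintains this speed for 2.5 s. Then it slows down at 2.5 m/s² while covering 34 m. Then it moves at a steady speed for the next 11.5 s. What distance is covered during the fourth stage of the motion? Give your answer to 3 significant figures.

245 m

Phase 1 (accelerating): v₀ = 4.00 m/s, a = 2 m/s².
v = v₀ + at = 4.00 + (2)(10.5) = 25.0 m/s
Δx = v₀t + ½at² = 4.00·10.5 + 0.5·2·10.5² = 152 m

Phase 2 (constant speed): v₀ = 25.0 m/s, a = 0 m/s².
v = v₀ + at = 25.0 + (0)(2.5) = 25.0 m/s
Δx = v₀t + ½at² = 25.0·2.5 + 0.5·0·2.5² = 62.5 m

Phase 3 (decelerating): v₀ = 25.0 m/s, a = -2.5 m/s².
v² = v₀² + 2aΔx = 25.0² + 2·-2.5·34 = 455 → v = 21.3 m/s
t = (v − v₀)/a = (21.3 − 25.0)/-2.5 = 1.47 s

Phase 4 (constant speed): v₀ = 21.3 m/s, a = 0 m/s².
v = v₀ + at = 21.3 + (0)(11.5) = 21.3 m/s
Δx = v₀t + ½at² = 21.3·11.5 + 0.5·0·11.5² = 245 m
Distance in phase 4 = 245 m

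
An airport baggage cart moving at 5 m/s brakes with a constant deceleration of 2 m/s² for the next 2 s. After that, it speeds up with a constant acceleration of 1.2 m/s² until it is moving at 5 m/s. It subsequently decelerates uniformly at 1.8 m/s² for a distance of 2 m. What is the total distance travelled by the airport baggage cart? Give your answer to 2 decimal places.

Phase 1 (decelerating): v₀ = 5.00 m/s, a = -2 m/s².
v = v₀ + at = 5.00 + (-2)(2) = 1.00 m/s
Δx = v₀t + ½at² = 5.00·2 + 0.5·-2·2² = 6.00 m

Phase 2 (accelerating): v₀ = 1.00 m/s, a = 1.2 m/s².
v = v₀ + at → t = (5 − 1.00) / 1.2 = 3.33 s
v² = v₀² + 2aΔx → Δx = (5² − 1.00²)/(2·1.2) = 10.0 m

Phase 3 (decelerating): v₀ = 5.00 m/s, a = -1.8 m/s².
v² = v₀² + 2aΔx = 5.00² + 2·-1.8·2 = 17.8 → v = 4.22 m/s
t = (v − v₀)/a = (4.22 − 5.00)/-1.8 = 0.434 s
Total distance = 6.00 + 10.0 + 2.00 = 18.0 m

18.00 m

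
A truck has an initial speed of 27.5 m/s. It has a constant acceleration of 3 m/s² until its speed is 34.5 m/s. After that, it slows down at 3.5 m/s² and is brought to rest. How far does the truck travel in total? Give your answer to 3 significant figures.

Phase 1 (accelerating): v₀ = 27.5 m/s, a = 3 m/s².
v = v₀ + at → t = (34.5 − 27.5) / 3 = 2.33 s
v² = v₀² + 2aΔx → Δx = (34.5² − 27.5²)/(2·3) = 72.3 m

Phase 2 (decelerating): v₀ = 34.5 m/s, a = -3.5 m/s².
v = v₀ + at → t = (0 − 34.5) / -3.5 = 9.86 s
v² = v₀² + 2aΔx → Δx = (0² − 34.5²)/(2·-3.5) = 170 m
Total distance = 72.3 + 170 = 242 m

242 m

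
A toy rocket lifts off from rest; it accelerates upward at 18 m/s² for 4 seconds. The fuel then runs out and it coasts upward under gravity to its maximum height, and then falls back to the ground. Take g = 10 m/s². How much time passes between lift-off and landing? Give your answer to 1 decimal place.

20.2 s

Phase 1 (powered ascent): v₀ = 0 m/s, a = 18 m/s².
v = v₀ + at = 0 + (18)(4) = 72.0 m/s
Δx = v₀t + ½at² = 0·4 + 0.5·18·4² = 144 m

Phase 2 (coasting upward): v₀ = 72.0 m/s, a = -10 m/s².
v = v₀ + at → t = (0 − 72.0) / -10 = 7.20 s
v² = v₀² + 2aΔx → Δx = (0² − 72.0²)/(2·-10) = 259 m

Phase 3 (free fall): v₀ = 0 m/s, a = -10 m/s².
Falls 403 m from rest: t = √(2·403/10) = 8.98 s; v = g·t = 89.8 m/s.
Total time = 4.00 + 7.20 + 8.98 = 20.2 s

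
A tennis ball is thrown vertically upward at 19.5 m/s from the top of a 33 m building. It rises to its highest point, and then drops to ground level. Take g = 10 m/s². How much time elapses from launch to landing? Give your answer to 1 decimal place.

5.2 s

Phase 1 (rising): v₀ = 19.5 m/s, a = -10 m/s².
v = v₀ + at → t = (0 − 19.5) / -10 = 1.95 s
v² = v₀² + 2aΔx → Δx = (0² − 19.5²)/(2·-10) = 19.0 m

Phase 2 (falling): v₀ = 0 m/s, a = -10 m/s².
Falls 52.0 m from rest: t = √(2·52.0/10) = 3.23 s; v = g·t = 32.3 m/s.
Total time = 1.95 + 3.23 = 5.18 s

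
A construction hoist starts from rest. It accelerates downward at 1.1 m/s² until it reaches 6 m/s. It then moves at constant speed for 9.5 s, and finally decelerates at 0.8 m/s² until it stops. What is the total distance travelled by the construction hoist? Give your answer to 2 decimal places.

Phase 1 (accelerating): v₀ = 0 m/s, a = 1.1 m/s².
v = v₀ + at → t = (6 − 0) / 1.1 = 5.45 s
v² = v₀² + 2aΔx → Δx = (6² − 0²)/(2·1.1) = 16.4 m

Phase 2 (constant speed): v₀ = 6.00 m/s, a = 0 m/s².
v = v₀ + at = 6.00 + (0)(9.5) = 6.00 m/s
Δx = v₀t + ½at² = 6.00·9.5 + 0.5·0·9.5² = 57.0 m

Phase 3 (decelerating): v₀ = 6.00 m/s, a = -0.8 m/s².
v = v₀ + at → t = (0 − 6.00) / -0.8 = 7.50 s
v² = v₀² + 2aΔx → Δx = (0² − 6.00²)/(2·-0.8) = 22.5 m
Total distance = 16.4 + 57.0 + 22.5 = 95.9 m

95.86 m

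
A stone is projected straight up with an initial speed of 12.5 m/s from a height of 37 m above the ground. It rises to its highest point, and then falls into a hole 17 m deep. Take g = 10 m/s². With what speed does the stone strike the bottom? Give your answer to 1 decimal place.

35.2 m/s

Phase 1 (rising): v₀ = 12.5 m/s, a = -10 m/s².
v = v₀ + at → t = (0 − 12.5) / -10 = 1.25 s
v² = v₀² + 2aΔx → Δx = (0² − 12.5²)/(2·-10) = 7.81 m

Phase 2 (falling): v₀ = 0 m/s, a = -10 m/s².
Falls 61.8 m from rest: t = √(2·61.8/10) = 3.52 s; v = g·t = 35.2 m/s.
Final speed = 35.2 m/s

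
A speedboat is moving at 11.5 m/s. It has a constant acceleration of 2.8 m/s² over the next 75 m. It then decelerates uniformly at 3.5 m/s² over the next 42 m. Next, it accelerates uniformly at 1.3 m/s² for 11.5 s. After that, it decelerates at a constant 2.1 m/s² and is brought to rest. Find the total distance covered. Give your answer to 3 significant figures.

Phase 1 (accelerating): v₀ = 11.5 m/s, a = 2.8 m/s².
v² = v₀² + 2aΔx = 11.5² + 2·2.8·75 = 552 → v = 23.5 m/s
t = (v − v₀)/a = (23.5 − 11.5)/2.8 = 4.29 s

Phase 2 (decelerating): v₀ = 23.5 m/s, a = -3.5 m/s².
v² = v₀² + 2aΔx = 23.5² + 2·-3.5·42 = 258 → v = 16.1 m/s
t = (v − v₀)/a = (16.1 − 23.5)/-3.5 = 2.12 s

Phase 3 (accelerating): v₀ = 16.1 m/s, a = 1.3 m/s².
v = v₀ + at = 16.1 + (1.3)(11.5) = 31.0 m/s
Δx = v₀t + ½at² = 16.1·11.5 + 0.5·1.3·11.5² = 271 m

Phase 4 (decelerating): v₀ = 31.0 m/s, a = -2.1 m/s².
v = v₀ + at → t = (0 − 31.0) / -2.1 = 14.8 s
v² = v₀² + 2aΔx → Δx = (0² − 31.0²)/(2·-2.1) = 229 m
Total distance = 75.0 + 42.0 + 271 + 229 = 617 m

617 m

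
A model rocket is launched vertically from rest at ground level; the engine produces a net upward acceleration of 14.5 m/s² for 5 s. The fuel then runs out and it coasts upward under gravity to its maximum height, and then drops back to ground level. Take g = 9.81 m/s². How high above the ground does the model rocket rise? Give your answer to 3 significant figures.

449 m

Phase 1 (powered ascent): v₀ = 0 m/s, a = 14.5 m/s².
v = v₀ + at = 0 + (14.5)(5) = 72.5 m/s
Δx = v₀t + ½at² = 0·5 + 0.5·14.5·5² = 181 m

Phase 2 (coasting upward): v₀ = 72.5 m/s, a = -9.81 m/s².
v = v₀ + at → t = (0 − 72.5) / -9.81 = 7.39 s
v² = v₀² + 2aΔx → Δx = (0² − 72.5²)/(2·-9.81) = 268 m
Maximum height = 181 + 268 = 449 m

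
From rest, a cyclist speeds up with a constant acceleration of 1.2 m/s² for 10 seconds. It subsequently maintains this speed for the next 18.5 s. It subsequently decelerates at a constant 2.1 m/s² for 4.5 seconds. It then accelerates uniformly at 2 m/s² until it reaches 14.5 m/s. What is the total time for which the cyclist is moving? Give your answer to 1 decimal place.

Phase 1 (accelerating): v₀ = 0 m/s, a = 1.2 m/s².
v = v₀ + at = 0 + (1.2)(10) = 12.0 m/s
Δx = v₀t + ½at² = 0·10 + 0.5·1.2·10² = 60.0 m

Phase 2 (constant speed): v₀ = 12.0 m/s, a = 0 m/s².
v = v₀ + at = 12.0 + (0)(18.5) = 12.0 m/s
Δx = v₀t + ½at² = 12.0·18.5 + 0.5·0·18.5² = 222 m

Phase 3 (decelerating): v₀ = 12.0 m/s, a = -2.1 m/s².
v = v₀ + at = 12.0 + (-2.1)(4.5) = 2.55 m/s
Δx = v₀t + ½at² = 12.0·4.5 + 0.5·-2.1·4.5² = 32.7 m

Phase 4 (accelerating): v₀ = 2.55 m/s, a = 2 m/s².
v = v₀ + at → t = (14.5 − 2.55) / 2 = 5.98 s
v² = v₀² + 2aΔx → Δx = (14.5² − 2.55²)/(2·2) = 50.9 m
Total time = 10.0 + 18.5 + 4.50 + 5.98 = 39.0 s

39.0 s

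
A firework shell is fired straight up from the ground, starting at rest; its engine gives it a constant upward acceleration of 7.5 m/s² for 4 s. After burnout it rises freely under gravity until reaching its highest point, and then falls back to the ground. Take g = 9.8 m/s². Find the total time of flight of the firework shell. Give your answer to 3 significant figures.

Phase 1 (powered ascent): v₀ = 0 m/s, a = 7.5 m/s².
v = v₀ + at = 0 + (7.5)(4) = 30.0 m/s
Δx = v₀t + ½at² = 0·4 + 0.5·7.5·4² = 60.0 m

Phase 2 (coasting upward): v₀ = 30.0 m/s, a = -9.8 m/s².
v = v₀ + at → t = (0 − 30.0) / -9.8 = 3.06 s
v² = v₀² + 2aΔx → Δx = (0² − 30.0²)/(2·-9.8) = 45.9 m

Phase 3 (free fall): v₀ = 0 m/s, a = -9.8 m/s².
Falls 106 m from rest: t = √(2·106/9.8) = 4.65 s; v = g·t = 45.6 m/s.
Total time = 4.00 + 3.06 + 4.65 = 11.7 s

11.7 s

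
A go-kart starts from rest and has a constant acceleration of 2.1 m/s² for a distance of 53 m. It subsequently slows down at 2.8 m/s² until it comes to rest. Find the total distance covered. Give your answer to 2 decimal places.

Phase 1 (accelerating): v₀ = 0 m/s, a = 2.1 m/s².
v² = v₀² + 2aΔx = 0² + 2·2.1·53 = 223 → v = 14.9 m/s
t = (v − v₀)/a = (14.9 − 0)/2.1 = 7.10 s

Phase 2 (decelerating): v₀ = 14.9 m/s, a = -2.8 m/s².
v = v₀ + at → t = (0 − 14.9) / -2.8 = 5.33 s
v² = v₀² + 2aΔx → Δx = (0² − 14.9²)/(2·-2.8) = 39.8 m
Total distance = 53.0 + 39.8 = 92.8 m

92.75 m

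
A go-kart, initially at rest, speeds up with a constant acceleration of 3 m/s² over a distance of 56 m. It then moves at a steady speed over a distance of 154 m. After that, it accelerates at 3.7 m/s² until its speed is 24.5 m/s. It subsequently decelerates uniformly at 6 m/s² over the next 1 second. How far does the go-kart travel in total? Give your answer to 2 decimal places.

Phase 1 (accelerating): v₀ = 0 m/s, a = 3 m/s².
v² = v₀² + 2aΔx = 0² + 2·3·56 = 336 → v = 18.3 m/s
t = (v − v₀)/a = (18.3 − 0)/3 = 6.11 s

Phase 2 (constant speed): v₀ = 18.3 m/s, a = 0 m/s².
Constant speed: t = d/v = 154/18.3 = 8.40 s

Phase 3 (accelerating): v₀ = 18.3 m/s, a = 3.7 m/s².
v = v₀ + at → t = (24.5 − 18.3) / 3.7 = 1.67 s
v² = v₀² + 2aΔx → Δx = (24.5² − 18.3²)/(2·3.7) = 35.7 m

Phase 4 (decelerating): v₀ = 24.5 m/s, a = -6 m/s².
v = v₀ + at = 24.5 + (-6)(1) = 18.5 m/s
Δx = v₀t + ½at² = 24.5·1 + 0.5·-6·1² = 21.5 m
Total distance = 56.0 + 154 + 35.7 + 21.5 = 267 m

267.21 m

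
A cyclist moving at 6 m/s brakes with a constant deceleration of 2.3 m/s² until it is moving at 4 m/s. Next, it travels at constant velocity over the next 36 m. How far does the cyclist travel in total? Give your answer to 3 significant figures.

40.3 m

Phase 1 (decelerating): v₀ = 6.00 m/s, a = -2.3 m/s².
v = v₀ + at → t = (4 − 6.00) / -2.3 = 0.870 s
v² = v₀² + 2aΔx → Δx = (4² − 6.00²)/(2·-2.3) = 4.35 m

Phase 2 (constant speed): v₀ = 4.00 m/s, a = 0 m/s².
Constant speed: t = d/v = 36/4.00 = 9.00 s
Total distance = 4.35 + 36.0 = 40.3 m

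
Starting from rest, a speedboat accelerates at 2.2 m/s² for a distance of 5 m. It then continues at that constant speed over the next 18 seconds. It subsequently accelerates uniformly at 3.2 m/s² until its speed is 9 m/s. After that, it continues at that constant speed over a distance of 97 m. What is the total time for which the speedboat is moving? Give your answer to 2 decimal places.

Phase 1 (accelerating): v₀ = 0 m/s, a = 2.2 m/s².
v² = v₀² + 2aΔx = 0² + 2·2.2·5 = 22.0 → v = 4.69 m/s
t = (v − v₀)/a = (4.69 − 0)/2.2 = 2.13 s

Phase 2 (constant speed): v₀ = 4.69 m/s, a = 0 m/s².
v = v₀ + at = 4.69 + (0)(18) = 4.69 m/s
Δx = v₀t + ½at² = 4.69·18 + 0.5·0·18² = 84.4 m

Phase 3 (accelerating): v₀ = 4.69 m/s, a = 3.2 m/s².
v = v₀ + at → t = (9 − 4.69) / 3.2 = 1.35 s
v² = v₀² + 2aΔx → Δx = (9² − 4.69²)/(2·3.2) = 9.22 m

Phase 4 (constant speed): v₀ = 9.00 m/s, a = 0 m/s².
Constant speed: t = d/v = 97/9.00 = 10.8 s
Total time = 2.13 + 18.0 + 1.35 + 10.8 = 32.3 s

32.26 s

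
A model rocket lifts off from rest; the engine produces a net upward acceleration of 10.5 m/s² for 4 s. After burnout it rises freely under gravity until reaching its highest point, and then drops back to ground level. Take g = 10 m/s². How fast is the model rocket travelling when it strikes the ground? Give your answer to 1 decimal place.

Phase 1 (powered ascent): v₀ = 0 m/s, a = 10.5 m/s².
v = v₀ + at = 0 + (10.5)(4) = 42.0 m/s
Δx = v₀t + ½at² = 0·4 + 0.5·10.5·4² = 84.0 m

Phase 2 (coasting upward): v₀ = 42.0 m/s, a = -10 m/s².
v = v₀ + at → t = (0 − 42.0) / -10 = 4.20 s
v² = v₀² + 2aΔx → Δx = (0² − 42.0²)/(2·-10) = 88.2 m

Phase 3 (free fall): v₀ = 0 m/s, a = -10 m/s².
Falls 172 m from rest: t = √(2·172/10) = 5.87 s; v = g·t = 58.7 m/s.
Impact speed = 58.7 m/s

58.7 m/s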